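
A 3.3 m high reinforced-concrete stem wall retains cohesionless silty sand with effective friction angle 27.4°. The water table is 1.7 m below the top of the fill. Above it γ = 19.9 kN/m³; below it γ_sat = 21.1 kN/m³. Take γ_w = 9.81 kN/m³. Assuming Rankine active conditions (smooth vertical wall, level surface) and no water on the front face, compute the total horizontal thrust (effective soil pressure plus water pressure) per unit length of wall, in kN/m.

K_a = tan²(45° − φ/2) = 0.3697.
γ' = 21.1 − 9.81 = 11.29 kN/m³. Depth below WT = 1.6 m.
σ'_h at WT = K_a γ d_w = 12.51 kPa; at base = 12.51 + K_a γ' × 1.6 = 19.18 kPa.
P₁ (0–1.7 m) = ½×12.51×1.7 = 10.63. P₂ (1.7–3.3 m) = ½(12.51+19.18)×1.6 = 25.35.
P_w = ½ γ_w h₂² = 0.5×9.81×1.6² = 12.56. Total = 10.63+25.35+12.56 = 48.54 kN/m.

48.5 kN/m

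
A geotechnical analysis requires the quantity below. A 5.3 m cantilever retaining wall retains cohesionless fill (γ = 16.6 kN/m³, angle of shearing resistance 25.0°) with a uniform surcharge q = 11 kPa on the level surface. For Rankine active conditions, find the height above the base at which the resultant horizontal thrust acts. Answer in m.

1.94 m

K_a = 0.4059.
Triangular part P₁ = ½K_aγH² = 94.62 at H/3 = 1.767 m; rectangular part P₂ = K_a q H = 23.66 at H/2 = 2.650 m.
ȳ = (P₁·1.767 + P₂·2.650)/(P₁+P₂) = 1.943 m.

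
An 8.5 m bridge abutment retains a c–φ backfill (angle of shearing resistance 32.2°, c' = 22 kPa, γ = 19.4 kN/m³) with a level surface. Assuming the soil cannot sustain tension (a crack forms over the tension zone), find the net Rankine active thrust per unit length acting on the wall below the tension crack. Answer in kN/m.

K_a = 0.3047; √K_a = 0.5520.
Tension-crack depth z_c = 2c/(γ√K_a) = 2×22/(19.4×0.5520) = 4.109 m.
σ_a at base = K_a γ H − 2c√K_a = 0.3047×19.4×8.5 − 2×22×0.5520 = 25.96 kPa.
P_a = ½ × 25.96 × (H − z_c) = 0.5×25.96×4.391 = 57.00 kN/m.

57.0 kN/m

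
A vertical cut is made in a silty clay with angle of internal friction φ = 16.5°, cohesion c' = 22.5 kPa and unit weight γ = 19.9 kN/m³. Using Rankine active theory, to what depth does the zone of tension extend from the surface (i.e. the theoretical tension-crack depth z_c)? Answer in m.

3.03 m

K_a = tan²(45° − 16.5°/2) = 0.5576; √K_a = 0.7467.
The active pressure is zero where K_a γ z = 2c√K_a, so z_c = 2c/(γ√K_a) = 2×22.5/(19.9×0.7467) = 3.028 m.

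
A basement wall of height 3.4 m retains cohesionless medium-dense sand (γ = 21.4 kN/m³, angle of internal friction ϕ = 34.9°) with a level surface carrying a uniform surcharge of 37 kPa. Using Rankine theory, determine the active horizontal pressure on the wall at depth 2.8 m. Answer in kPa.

K_a = (1 − sin φ)/(1 + sin φ) = 0.2721.
σ_v = γz + q = 21.4 × 2.8 + 37 = 96.92 kPa.
σ_h = K_a σ_v = 0.2721 × 96.92 = 26.38 kPa.

26.4 kPa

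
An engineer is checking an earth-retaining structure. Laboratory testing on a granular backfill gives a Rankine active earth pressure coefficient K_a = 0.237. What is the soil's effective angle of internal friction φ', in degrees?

38.1°

K_a = tan²(45° − φ/2) ⇒ 45° − φ/2 = arctan(√0.237) = 25.96°.
φ = 2(45° − 25.96°) = 38.08°.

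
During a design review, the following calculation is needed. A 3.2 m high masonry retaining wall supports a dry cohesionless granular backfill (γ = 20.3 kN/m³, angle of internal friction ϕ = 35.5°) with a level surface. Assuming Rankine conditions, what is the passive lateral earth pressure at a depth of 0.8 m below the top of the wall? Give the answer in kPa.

61.2 kPa

K_p = (1 + sin φ)/(1 − sin φ) = 3.770.
σ_h = K_p γ z = 3.770 × 20.3 × 0.8 = 61.22 kPa.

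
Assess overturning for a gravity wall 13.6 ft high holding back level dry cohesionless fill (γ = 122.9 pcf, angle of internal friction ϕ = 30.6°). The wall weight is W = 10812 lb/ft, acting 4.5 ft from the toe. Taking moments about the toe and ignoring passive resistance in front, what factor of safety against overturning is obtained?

2.90

K_a = tan²(45° − 30.6°/2) = 0.3253.
P_a = ½K_aγH² = 0.5×0.3253×122.9×13.6² = 3698 lb/ft, acting at H/3 = 4.533 ft above the base.
Overturning moment M_o = P_a × H/3 = 3698 × 4.533 = 16760.
Resisting moment M_r = W × 4.5 = 10812 × 4.5 = 48650.
FS_overturning = M_r/M_o = 48650/16760 = 2.902.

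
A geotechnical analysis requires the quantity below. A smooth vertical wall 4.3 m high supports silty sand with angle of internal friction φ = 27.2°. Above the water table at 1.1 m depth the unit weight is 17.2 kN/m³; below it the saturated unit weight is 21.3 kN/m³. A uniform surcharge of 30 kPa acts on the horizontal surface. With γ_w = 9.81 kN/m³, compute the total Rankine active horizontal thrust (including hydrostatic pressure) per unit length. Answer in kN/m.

K_a = tan²(45° − φ/2) = 0.3726.
γ' = 21.3 − 9.81 = 11.49 kN/m³. h₂ = H − d_w = 3.2 m.
σ'_h: at surface K_a·q = 11.18; at WT K_a(q+γd_w) = 18.23; at base K_a(q+γd_w+γ'h₂) = 31.93 kPa.
P₁ = ½(11.18+18.23)×1.1 = 16.17; P₂ = ½(18.23+31.93)×3.2 = 80.25; P_w = ½γ_w h₂² = 50.23.
Total = 16.17+80.25+50.23 = 146.6 kN/m.

147 kN/m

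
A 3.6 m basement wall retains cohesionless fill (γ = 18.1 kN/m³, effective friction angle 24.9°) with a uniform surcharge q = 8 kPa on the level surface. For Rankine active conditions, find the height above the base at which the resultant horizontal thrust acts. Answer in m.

1.32 m

K_a = 0.4074.
Triangular part P₁ = ½K_aγH² = 47.79 at H/3 = 1.200 m; rectangular part P₂ = K_a q H = 11.73 at H/2 = 1.800 m.
ȳ = (P₁·1.200 + P₂·1.800)/(P₁+P₂) = 1.318 m.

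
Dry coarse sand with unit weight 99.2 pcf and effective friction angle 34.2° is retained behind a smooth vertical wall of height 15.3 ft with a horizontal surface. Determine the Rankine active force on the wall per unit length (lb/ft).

3260 lb/ft

K_a = tan²(45° − φ/2) = 0.2803.
P_a = ½ K_a γ H² = 0.5 × 0.2803 × 99.2 × 15.3² = 3255 lb/ft.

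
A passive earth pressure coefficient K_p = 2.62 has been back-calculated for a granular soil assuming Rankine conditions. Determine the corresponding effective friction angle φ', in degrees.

K_p = (1+sin φ)/(1−sin φ) ⇒ sin φ = (K_p − 1)/(K_p + 1) = 0.4475.
φ = arcsin(0.4475) = 26.58°.

26.6°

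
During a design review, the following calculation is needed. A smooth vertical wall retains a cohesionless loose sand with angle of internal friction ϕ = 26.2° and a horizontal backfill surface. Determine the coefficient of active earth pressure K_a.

K_a = tan²(45° − φ/2) = tan²(31.90°) = 0.3874.

0.387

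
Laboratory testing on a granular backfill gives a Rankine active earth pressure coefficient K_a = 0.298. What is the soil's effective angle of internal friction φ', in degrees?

K_a = tan²(45° − φ/2) ⇒ 45° − φ/2 = arctan(√0.298) = 28.63°.
φ = 2(45° − 28.63°) = 32.74°.

32.7°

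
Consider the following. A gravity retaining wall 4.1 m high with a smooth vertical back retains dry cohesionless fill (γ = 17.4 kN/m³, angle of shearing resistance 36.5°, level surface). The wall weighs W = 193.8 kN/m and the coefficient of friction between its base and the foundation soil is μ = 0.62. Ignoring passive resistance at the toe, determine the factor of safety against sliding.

3.23

K_a = tan²(45° − 36.5°/2) = 0.2541.
P_a = ½K_aγH² = 0.5×0.2541×17.4×4.1² = 37.16 kN/m, acting at H/3 = 1.367 m above the base.
FS_sliding = μW / P_a = 0.62×193.8 / 37.16 = 3.234.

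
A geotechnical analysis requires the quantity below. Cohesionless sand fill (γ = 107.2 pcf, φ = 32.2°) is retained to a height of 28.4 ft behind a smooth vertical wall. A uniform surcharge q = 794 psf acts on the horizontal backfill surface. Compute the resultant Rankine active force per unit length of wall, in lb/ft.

K_a = tan²(45° − φ/2) = 0.3047.
Soil triangle: ½ K_a γ H² = 0.5×0.3047×107.2×28.4² = 13170 lb/ft.
Surcharge rectangle: K_a q H = 0.3047×794×28.4 = 6872 lb/ft.
Total = 13170 + 6872 = 20050 lb/ft.

20000 lb/ft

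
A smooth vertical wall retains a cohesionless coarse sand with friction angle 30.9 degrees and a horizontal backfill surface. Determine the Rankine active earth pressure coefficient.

K_a = tan²(45° − φ/2) = tan²(29.55°) = 0.3214.

0.321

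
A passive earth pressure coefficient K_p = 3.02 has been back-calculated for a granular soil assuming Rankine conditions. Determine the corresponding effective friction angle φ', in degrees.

K_p = (1+sin φ)/(1−sin φ) ⇒ sin φ = (K_p − 1)/(K_p + 1) = 0.5025.
φ = arcsin(0.5025) = 30.16°.

30.2°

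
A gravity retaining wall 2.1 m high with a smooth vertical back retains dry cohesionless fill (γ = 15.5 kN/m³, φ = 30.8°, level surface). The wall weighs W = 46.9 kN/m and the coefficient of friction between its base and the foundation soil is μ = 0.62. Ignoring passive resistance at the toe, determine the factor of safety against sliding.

2.64

K_a = tan²(45° − 30.8°/2) = 0.3227.
P_a = ½K_aγH² = 0.5×0.3227×15.5×2.1² = 11.03 kN/m, acting at H/3 = 0.7000 m above the base.
FS_sliding = μW / P_a = 0.62×46.9 / 11.03 = 2.636.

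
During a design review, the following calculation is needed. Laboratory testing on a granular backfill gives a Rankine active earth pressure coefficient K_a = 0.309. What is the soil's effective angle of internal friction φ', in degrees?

K_a = tan²(45° − φ/2) ⇒ 45° − φ/2 = arctan(√0.309) = 29.07°.
φ = 2(45° − 29.07°) = 31.86°.

31.9°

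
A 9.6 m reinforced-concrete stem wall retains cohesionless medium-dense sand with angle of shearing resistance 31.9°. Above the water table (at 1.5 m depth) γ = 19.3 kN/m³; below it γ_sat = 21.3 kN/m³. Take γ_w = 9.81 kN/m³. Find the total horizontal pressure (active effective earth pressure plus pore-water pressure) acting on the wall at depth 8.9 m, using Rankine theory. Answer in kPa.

K_a = (1 − sin φ)/(1 + sin φ) = 0.3085.
γ' = 21.3 − 9.81 = 11.49 kN/m³.
Effective vertical stress at 8.9 m: σ'_v = 19.3×1.5 + 11.49×7.40 = 114.0 kPa.
σ'_h = K_a σ'_v = 0.3085 × 114.0 = 35.16 kPa; u = γ_w × 7.40 = 72.59 kPa.
Total σ_h = 35.16 + 72.59 = 107.8 kPa.

108 kPa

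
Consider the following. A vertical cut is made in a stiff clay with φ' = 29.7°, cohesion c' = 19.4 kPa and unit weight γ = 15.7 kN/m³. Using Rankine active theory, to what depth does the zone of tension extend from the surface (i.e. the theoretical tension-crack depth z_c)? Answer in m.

4.25 m

K_a = tan²(45° − 29.7°/2) = 0.3374; √K_a = 0.5808.
The active pressure is zero where K_a γ z = 2c√K_a, so z_c = 2c/(γ√K_a) = 2×19.4/(15.7×0.5808) = 4.255 m.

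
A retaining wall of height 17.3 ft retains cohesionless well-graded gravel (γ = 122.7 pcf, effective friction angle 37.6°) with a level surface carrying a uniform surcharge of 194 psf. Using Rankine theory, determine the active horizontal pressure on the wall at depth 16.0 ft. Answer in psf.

522 psf

K_a = (1 − sin φ)/(1 + sin φ) = 0.2421.
σ_v = γz + q = 122.7 × 16.0 + 194 = 2157 psf.
σ_h = K_a σ_v = 0.2421 × 2157 = 522.3 psf.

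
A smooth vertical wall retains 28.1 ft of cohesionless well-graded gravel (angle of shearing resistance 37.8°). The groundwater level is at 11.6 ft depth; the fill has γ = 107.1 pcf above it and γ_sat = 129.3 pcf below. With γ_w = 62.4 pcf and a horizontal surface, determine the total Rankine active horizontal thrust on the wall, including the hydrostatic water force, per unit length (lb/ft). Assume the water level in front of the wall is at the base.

K_a = tan²(45° − φ/2) = 0.2400.
γ' = 129.3 − 62.4 = 66.90 pcf. Depth below WT = 16.5 ft.
σ'_h at WT = K_a γ d_w = 298.2 psf; at base = 298.2 + K_a γ' × 16.5 = 563.1 psf.
P₁ (0–11.6 ft) = ½×298.2×11.6 = 1729. P₂ (11.6–28.1 ft) = ½(298.2+563.1)×16.5 = 7105.
P_w = ½ γ_w h₂² = 0.5×62.4×16.5² = 8494. Total = 1729+7105+8494 = 17330 lb/ft.

17300 lb/ft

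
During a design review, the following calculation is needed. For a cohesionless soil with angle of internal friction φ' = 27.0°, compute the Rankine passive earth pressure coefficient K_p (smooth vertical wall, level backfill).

2.66

K_p = (1 + sin φ)/(1 − sin φ) = tan²(45° + 27.0°/2) = 2.663.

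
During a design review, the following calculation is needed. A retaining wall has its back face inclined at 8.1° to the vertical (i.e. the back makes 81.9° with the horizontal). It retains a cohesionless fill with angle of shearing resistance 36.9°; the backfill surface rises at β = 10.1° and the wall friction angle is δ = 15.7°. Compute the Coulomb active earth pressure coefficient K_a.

K_a = sin²(α+φ) / [sin²α · sin(α−δ) · (1 + √{sin(φ+δ)sin(φ−β) / (sin(α−δ)sin(α+β))})²].
With α = 81.9°, φ = 36.9°, δ = 15.7°, β = 10.1°: K_a = 0.3239.

0.324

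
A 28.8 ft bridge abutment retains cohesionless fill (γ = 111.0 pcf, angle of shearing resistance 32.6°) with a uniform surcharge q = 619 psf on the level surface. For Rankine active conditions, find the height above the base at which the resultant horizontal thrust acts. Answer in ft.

K_a = 0.2997.
Triangular part P₁ = ½K_aγH² = 13800 at H/3 = 9.600 ft; rectangular part P₂ = K_a q H = 5344 at H/2 = 14.40 ft.
ȳ = (P₁·9.600 + P₂·14.40)/(P₁+P₂) = 10.94 ft.

10.9 ft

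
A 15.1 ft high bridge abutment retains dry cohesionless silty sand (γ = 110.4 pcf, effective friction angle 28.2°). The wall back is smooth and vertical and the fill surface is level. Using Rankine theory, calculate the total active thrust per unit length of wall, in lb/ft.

K_a = tan²(45° − φ/2) = 0.3582.
P_a = ½ K_a γ H² = 0.5 × 0.3582 × 110.4 × 15.1² = 4508 lb/ft.

4510 lb/ft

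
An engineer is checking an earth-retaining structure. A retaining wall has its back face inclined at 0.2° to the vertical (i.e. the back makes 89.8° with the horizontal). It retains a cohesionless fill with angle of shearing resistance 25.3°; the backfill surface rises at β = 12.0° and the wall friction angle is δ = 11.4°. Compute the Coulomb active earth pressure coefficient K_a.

K_a = sin²(α+φ) / [sin²α · sin(α−δ) · (1 + √{sin(φ+δ)sin(φ−β) / (sin(α−δ)sin(α+β))})²].
With α = 89.8°, φ = 25.3°, δ = 11.4°, β = 12.0°: K_a = 0.4405.

0.440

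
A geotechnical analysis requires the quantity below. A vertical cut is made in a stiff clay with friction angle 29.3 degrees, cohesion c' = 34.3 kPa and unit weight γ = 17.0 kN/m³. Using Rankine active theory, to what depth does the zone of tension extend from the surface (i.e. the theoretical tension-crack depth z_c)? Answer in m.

K_a = tan²(45° − 29.3°/2) = 0.3428; √K_a = 0.5855.
The active pressure is zero where K_a γ z = 2c√K_a, so z_c = 2c/(γ√K_a) = 2×34.3/(17.0×0.5855) = 6.892 m.

6.89 m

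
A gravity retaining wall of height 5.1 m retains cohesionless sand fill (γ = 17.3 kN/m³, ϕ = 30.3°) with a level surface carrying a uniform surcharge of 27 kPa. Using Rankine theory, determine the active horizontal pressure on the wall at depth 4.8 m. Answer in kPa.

36.2 kPa

K_a = (1 − sin φ)/(1 + sin φ) = 0.3293.
σ_v = γz + q = 17.3 × 4.8 + 27 = 110.0 kPa.
σ_h = K_a σ_v = 0.3293 × 110.0 = 36.24 kPa.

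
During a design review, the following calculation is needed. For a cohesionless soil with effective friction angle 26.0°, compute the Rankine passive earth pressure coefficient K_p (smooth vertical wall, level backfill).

2.56

K_p = (1 + sin φ)/(1 − sin φ) = tan²(45° + 26.0°/2) = 2.561.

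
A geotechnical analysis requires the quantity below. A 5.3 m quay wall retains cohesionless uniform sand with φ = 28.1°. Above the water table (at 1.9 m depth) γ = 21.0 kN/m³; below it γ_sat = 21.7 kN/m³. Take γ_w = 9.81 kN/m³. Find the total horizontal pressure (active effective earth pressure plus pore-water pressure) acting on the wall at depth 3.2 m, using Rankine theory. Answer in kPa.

K_a = (1 − sin φ)/(1 + sin φ) = 0.3596.
γ' = 21.7 − 9.81 = 11.89 kN/m³.
Effective vertical stress at 3.2 m: σ'_v = 21.0×1.9 + 11.89×1.30 = 55.36 kPa.
σ'_h = K_a σ'_v = 0.3596 × 55.36 = 19.91 kPa; u = γ_w × 1.30 = 12.75 kPa.
Total σ_h = 19.91 + 12.75 = 32.66 kPa.

32.7 kPa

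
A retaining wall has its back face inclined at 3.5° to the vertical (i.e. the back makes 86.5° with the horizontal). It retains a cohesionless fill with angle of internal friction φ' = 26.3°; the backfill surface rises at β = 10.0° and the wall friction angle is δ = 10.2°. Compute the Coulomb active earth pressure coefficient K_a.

K_a = sin²(α+φ) / [sin²α · sin(α−δ) · (1 + √{sin(φ+δ)sin(φ−β) / (sin(α−δ)sin(α+β))})²].
With α = 86.5°, φ = 26.3°, δ = 10.2°, β = 10.0°: K_a = 0.4380.

0.438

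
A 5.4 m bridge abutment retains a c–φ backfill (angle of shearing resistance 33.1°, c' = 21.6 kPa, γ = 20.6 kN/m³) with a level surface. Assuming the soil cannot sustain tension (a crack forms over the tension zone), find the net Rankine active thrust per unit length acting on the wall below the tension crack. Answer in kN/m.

K_a = 0.2936; √K_a = 0.5418.
Tension-crack depth z_c = 2c/(γ√K_a) = 2×21.6/(20.6×0.5418) = 3.870 m.
σ_a at base = K_a γ H − 2c√K_a = 0.2936×20.6×5.4 − 2×21.6×0.5418 = 9.250 kPa.
P_a = ½ × 9.250 × (H − z_c) = 0.5×9.250×1.530 = 7.075 kN/m.

7.07 kN/m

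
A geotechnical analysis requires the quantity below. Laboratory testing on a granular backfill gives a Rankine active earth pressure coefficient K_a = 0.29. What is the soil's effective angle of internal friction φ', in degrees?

33.4°

K_a = tan²(45° − φ/2) ⇒ 45° − φ/2 = arctan(√0.29) = 28.30°.
φ = 2(45° − 28.30°) = 33.39°.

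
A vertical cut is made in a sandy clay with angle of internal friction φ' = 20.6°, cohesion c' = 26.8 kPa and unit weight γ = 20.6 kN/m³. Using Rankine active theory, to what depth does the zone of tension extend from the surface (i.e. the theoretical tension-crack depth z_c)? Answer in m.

3.76 m

K_a = tan²(45° − 20.6°/2) = 0.4795; √K_a = 0.6924.
The active pressure is zero where K_a γ z = 2c√K_a, so z_c = 2c/(γ√K_a) = 2×26.8/(20.6×0.6924) = 3.758 m.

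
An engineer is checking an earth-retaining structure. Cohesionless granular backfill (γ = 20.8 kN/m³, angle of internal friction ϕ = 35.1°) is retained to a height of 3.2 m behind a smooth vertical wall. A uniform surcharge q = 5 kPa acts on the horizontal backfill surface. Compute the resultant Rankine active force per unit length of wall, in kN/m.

33.1 kN/m

K_a = tan²(45° − φ/2) = 0.2698.
Soil triangle: ½ K_a γ H² = 0.5×0.2698×20.8×3.2² = 28.74 kN/m.
Surcharge rectangle: K_a q H = 0.2698×5×3.2 = 4.317 kN/m.
Total = 28.74 + 4.317 = 33.05 kN/m.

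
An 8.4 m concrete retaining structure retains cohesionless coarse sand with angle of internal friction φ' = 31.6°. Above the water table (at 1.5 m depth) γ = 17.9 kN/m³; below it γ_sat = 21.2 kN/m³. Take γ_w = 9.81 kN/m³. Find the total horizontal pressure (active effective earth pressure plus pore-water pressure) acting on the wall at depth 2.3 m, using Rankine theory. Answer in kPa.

19.1 kPa

K_a = (1 − sin φ)/(1 + sin φ) = 0.3123.
γ' = 21.2 − 9.81 = 11.39 kN/m³.
Effective vertical stress at 2.3 m: σ'_v = 17.9×1.5 + 11.39×0.800 = 35.96 kPa.
σ'_h = K_a σ'_v = 0.3123 × 35.96 = 11.23 kPa; u = γ_w × 0.800 = 7.848 kPa.
Total σ_h = 11.23 + 7.848 = 19.08 kPa.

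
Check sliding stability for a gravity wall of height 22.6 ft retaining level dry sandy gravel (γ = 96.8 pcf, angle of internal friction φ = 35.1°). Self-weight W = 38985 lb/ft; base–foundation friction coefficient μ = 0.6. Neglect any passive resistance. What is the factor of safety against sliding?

K_a = tan²(45° − 35.1°/2) = 0.2698.
P_a = ½K_aγH² = 0.5×0.2698×96.8×22.6² = 6671 lb/ft, acting at H/3 = 7.533 ft above the base.
FS_sliding = μW / P_a = 0.6×38985 / 6671 = 3.507.

3.51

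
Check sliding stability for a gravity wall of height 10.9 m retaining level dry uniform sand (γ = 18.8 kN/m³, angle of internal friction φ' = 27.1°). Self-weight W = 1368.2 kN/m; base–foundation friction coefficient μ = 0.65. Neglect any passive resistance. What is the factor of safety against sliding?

K_a = tan²(45° − 27.1°/2) = 0.3741.
P_a = ½K_aγH² = 0.5×0.3741×18.8×10.9² = 417.8 kN/m, acting at H/3 = 3.633 m above the base.
FS_sliding = μW / P_a = 0.65×1368.2 / 417.8 = 2.129.

2.13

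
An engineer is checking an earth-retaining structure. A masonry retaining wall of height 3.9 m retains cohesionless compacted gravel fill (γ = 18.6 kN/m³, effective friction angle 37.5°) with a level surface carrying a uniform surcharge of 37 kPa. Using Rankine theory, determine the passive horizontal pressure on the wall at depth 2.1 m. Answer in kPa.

K_p = (1 + sin φ)/(1 − sin φ) = 4.112.
σ_v = γz + q = 18.6 × 2.1 + 37 = 76.06 kPa.
σ_h = K_p σ_v = 4.112 × 76.06 = 312.8 kPa.

313 kPa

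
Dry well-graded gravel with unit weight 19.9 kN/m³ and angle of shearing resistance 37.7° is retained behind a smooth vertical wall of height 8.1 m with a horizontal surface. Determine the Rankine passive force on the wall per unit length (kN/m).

K_p = tan²(45° + φ/2) = 4.148.
P_p = ½ K_p γ H² = 0.5 × 4.148 × 19.9 × 8.1² = 2708 kN/m.

2710 kN/m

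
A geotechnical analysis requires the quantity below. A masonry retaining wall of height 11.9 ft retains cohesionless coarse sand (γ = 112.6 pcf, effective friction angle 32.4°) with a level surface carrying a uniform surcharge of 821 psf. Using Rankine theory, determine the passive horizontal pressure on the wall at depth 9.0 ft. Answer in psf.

6070 psf

K_p = (1 + sin φ)/(1 − sin φ) = 3.309.
σ_v = γz + q = 112.6 × 9.0 + 821 = 1834 psf.
σ_h = K_p σ_v = 3.309 × 1834 = 6070 psf.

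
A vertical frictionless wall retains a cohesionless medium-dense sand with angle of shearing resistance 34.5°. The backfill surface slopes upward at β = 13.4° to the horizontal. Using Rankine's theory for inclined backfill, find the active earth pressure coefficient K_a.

K_a = cos β · (cos β − √(cos²β − cos²φ)) / (cos β + √(cos²β − cos²φ)).
cos β = 0.9728, cos φ = 0.8241, √(cos²β − cos²φ) = 0.5168.
K_a = 0.9728 × (0.9728 − 0.5168)/(0.9728 + 0.5168) = 0.2978.

0.298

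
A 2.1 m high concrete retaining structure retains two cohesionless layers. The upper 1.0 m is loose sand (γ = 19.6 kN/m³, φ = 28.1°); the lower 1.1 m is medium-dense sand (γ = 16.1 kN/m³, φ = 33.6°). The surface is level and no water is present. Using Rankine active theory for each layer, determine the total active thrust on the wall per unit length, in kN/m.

K_a1 = tan²(45°−28.1°/2) = 0.3596; K_a2 = tan²(45°−33.6°/2) = 0.2875.
Layer 1: σ at base = K_a1 γ₁ h₁ = 7.048 kPa; P₁ = ½×7.048×1.0 = 3.524.
Layer 2: σ_v at top = γ₁h₁ = 19.60; σ_h top = K_a2×19.60 = 5.635; σ_h base = K_a2×(19.60+16.1×1.1) = 10.73.
P₂ = ½(5.635+10.73)×1.1 = 8.999. Total P_a = 3.524+8.999 = 12.52 kN/m.

12.5 kN/m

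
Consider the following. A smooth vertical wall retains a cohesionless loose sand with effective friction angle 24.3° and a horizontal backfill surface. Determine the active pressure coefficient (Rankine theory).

K_a = (1 − sin φ)/(1 + sin φ) = (1 − sin 24.3°)/(1 + sin 24.3°) = 0.4169.

0.417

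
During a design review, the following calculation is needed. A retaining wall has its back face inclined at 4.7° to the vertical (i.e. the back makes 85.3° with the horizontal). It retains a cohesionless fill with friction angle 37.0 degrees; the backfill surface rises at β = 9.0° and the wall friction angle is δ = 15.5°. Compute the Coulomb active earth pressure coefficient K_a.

0.288

K_a = sin²(α+φ) / [sin²α · sin(α−δ) · (1 + √{sin(φ+δ)sin(φ−β) / (sin(α−δ)sin(α+β))})²].
With α = 85.3°, φ = 37.0°, δ = 15.5°, β = 9.0°: K_a = 0.2882.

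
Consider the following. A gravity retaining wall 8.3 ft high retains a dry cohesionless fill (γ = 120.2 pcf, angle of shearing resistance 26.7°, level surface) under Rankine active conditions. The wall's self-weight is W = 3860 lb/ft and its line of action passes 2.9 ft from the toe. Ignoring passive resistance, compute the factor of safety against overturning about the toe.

K_a = tan²(45° − 26.7°/2) = 0.3800.
P_a = ½K_aγH² = 0.5×0.3800×120.2×8.3² = 1573 lb/ft, acting at H/3 = 2.767 ft above the base.
Overturning moment M_o = P_a × H/3 = 1573 × 2.767 = 4352.
Resisting moment M_r = W × 2.9 = 3860 × 2.9 = 11190.
FS_overturning = M_r/M_o = 11190/4352 = 2.572.

2.57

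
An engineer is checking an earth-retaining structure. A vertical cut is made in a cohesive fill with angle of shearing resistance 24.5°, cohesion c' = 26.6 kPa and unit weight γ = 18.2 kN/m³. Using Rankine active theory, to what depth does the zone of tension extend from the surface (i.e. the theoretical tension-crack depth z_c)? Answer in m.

4.54 m

K_a = tan²(45° − 24.5°/2) = 0.4137; √K_a = 0.6432.
The active pressure is zero where K_a γ z = 2c√K_a, so z_c = 2c/(γ√K_a) = 2×26.6/(18.2×0.6432) = 4.544 m.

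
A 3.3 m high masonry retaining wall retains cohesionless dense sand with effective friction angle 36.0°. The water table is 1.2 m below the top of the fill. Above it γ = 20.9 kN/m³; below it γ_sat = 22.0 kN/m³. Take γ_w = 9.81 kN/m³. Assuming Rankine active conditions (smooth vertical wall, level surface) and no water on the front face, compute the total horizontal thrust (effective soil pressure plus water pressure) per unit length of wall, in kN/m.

K_a = tan²(45° − φ/2) = 0.2596.
γ' = 22.0 − 9.81 = 12.19 kN/m³. Depth below WT = 2.1 m.
σ'_h at WT = K_a γ d_w = 6.511 kPa; at base = 6.511 + K_a γ' × 2.1 = 13.16 kPa.
P₁ (0–1.2 m) = ½×6.511×1.2 = 3.907. P₂ (1.2–3.3 m) = ½(6.511+13.16)×2.1 = 20.65.
P_w = ½ γ_w h₂² = 0.5×9.81×2.1² = 21.63. Total = 3.907+20.65+21.63 = 46.19 kN/m.

46.2 kN/m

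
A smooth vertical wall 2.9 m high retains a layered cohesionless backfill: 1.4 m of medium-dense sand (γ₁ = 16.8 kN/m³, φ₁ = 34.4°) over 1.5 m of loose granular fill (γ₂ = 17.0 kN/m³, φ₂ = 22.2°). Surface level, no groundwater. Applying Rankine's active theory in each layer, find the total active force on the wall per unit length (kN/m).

29.1 kN/m

K_a1 = tan²(45°−34.4°/2) = 0.2780; K_a2 = tan²(45°−22.2°/2) = 0.4515.
Layer 1: σ at base = K_a1 γ₁ h₁ = 6.538 kPa; P₁ = ½×6.538×1.4 = 4.577.
Layer 2: σ_v at top = γ₁h₁ = 23.52; σ_h top = K_a2×23.52 = 10.62; σ_h base = K_a2×(23.52+17.0×1.5) = 22.13.
P₂ = ½(10.62+22.13)×1.5 = 24.57. Total P_a = 4.577+24.57 = 29.14 kN/m.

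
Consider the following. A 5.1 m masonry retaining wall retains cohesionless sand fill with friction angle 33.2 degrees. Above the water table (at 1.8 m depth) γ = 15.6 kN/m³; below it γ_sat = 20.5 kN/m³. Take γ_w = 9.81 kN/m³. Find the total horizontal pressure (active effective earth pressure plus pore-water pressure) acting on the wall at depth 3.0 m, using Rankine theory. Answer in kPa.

23.7 kPa

K_a = (1 − sin φ)/(1 + sin φ) = 0.2924.
γ' = 20.5 − 9.81 = 10.69 kN/m³.
Effective vertical stress at 3.0 m: σ'_v = 15.6×1.8 + 10.69×1.20 = 40.91 kPa.
σ'_h = K_a σ'_v = 0.2924 × 40.91 = 11.96 kPa; u = γ_w × 1.20 = 11.77 kPa.
Total σ_h = 11.96 + 11.77 = 23.73 kPa.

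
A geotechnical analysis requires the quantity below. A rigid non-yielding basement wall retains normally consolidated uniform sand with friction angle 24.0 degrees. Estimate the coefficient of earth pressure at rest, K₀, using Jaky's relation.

0.593

K₀ = 1 − sin φ' = 1 − sin 24.0° = 0.5933.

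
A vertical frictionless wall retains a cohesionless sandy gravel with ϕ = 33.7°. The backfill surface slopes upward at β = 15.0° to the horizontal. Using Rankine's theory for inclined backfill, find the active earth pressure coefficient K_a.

0.315

K_a = cos β · (cos β − √(cos²β − cos²φ)) / (cos β + √(cos²β − cos²φ)).
cos β = 0.9659, cos φ = 0.8320, √(cos²β − cos²φ) = 0.4908.
K_a = 0.9659 × (0.9659 − 0.4908)/(0.9659 + 0.4908) = 0.3151.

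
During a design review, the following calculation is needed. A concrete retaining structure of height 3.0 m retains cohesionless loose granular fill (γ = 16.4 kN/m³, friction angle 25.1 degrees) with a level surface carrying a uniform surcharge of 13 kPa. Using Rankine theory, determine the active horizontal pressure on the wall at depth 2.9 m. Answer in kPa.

24.5 kPa

K_a = (1 − sin φ)/(1 + sin φ) = 0.4043.
σ_v = γz + q = 16.4 × 2.9 + 13 = 60.56 kPa.
σ_h = K_a σ_v = 0.4043 × 60.56 = 24.48 kPa.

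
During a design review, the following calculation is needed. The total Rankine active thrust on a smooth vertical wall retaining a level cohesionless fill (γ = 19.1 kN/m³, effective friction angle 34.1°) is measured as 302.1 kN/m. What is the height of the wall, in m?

10.6 m

K_a = 0.2815. P_a = ½ K_a γ H² ⇒ H = √(2P_a/(K_a γ)).
H = √(2×302.1/(0.2815×19.1)) = 10.60 m.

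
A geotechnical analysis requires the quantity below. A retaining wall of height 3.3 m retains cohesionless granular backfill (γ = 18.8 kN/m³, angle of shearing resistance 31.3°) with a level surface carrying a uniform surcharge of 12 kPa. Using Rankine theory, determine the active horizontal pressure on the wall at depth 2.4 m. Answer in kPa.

K_a = (1 − sin φ)/(1 + sin φ) = 0.3162.
σ_v = γz + q = 18.8 × 2.4 + 12 = 57.12 kPa.
σ_h = K_a σ_v = 0.3162 × 57.12 = 18.06 kPa.

18.1 kPa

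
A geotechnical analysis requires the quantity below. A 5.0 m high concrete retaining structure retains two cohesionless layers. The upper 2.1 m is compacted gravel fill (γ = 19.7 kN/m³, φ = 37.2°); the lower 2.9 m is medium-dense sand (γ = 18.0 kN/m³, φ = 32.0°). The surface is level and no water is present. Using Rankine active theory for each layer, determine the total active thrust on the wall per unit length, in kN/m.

70.8 kN/m

K_a1 = tan²(45°−37.2°/2) = 0.2464; K_a2 = tan²(45°−32.0°/2) = 0.3073.
Layer 1: σ at base = K_a1 γ₁ h₁ = 10.19 kPa; P₁ = ½×10.19×2.1 = 10.70.
Layer 2: σ_v at top = γ₁h₁ = 41.37; σ_h top = K_a2×41.37 = 12.71; σ_h base = K_a2×(41.37+18.0×2.9) = 28.75.
P₂ = ½(12.71+28.75)×2.9 = 60.12. Total P_a = 10.70+60.12 = 70.82 kN/m.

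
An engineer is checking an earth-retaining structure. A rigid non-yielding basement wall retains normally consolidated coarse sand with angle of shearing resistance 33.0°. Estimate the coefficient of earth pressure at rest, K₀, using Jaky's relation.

0.455

K₀ = 1 − sin φ' = 1 − sin 33.0° = 0.4554.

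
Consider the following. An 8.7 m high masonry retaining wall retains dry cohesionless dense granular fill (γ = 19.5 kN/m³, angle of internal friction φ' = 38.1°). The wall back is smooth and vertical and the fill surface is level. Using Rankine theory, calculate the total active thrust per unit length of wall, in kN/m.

175 kN/m

K_a = tan²(45° − φ/2) = 0.2368.
P_a = ½ K_a γ H² = 0.5 × 0.2368 × 19.5 × 8.7² = 174.8 kN/m.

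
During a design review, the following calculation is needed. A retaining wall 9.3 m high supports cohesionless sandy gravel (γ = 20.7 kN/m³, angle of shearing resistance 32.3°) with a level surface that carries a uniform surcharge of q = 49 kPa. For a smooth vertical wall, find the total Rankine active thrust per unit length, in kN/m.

410 kN/m

K_a = tan²(45° − φ/2) = 0.3035.
Soil triangle: ½ K_a γ H² = 0.5×0.3035×20.7×9.3² = 271.7 kN/m.
Surcharge rectangle: K_a q H = 0.3035×49×9.3 = 138.3 kN/m.
Total = 271.7 + 138.3 = 410.0 kN/m.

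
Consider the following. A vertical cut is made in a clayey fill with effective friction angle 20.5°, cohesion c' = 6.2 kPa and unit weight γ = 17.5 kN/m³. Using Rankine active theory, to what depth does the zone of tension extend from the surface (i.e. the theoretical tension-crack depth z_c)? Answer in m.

1.02 m

K_a = tan²(45° − 20.5°/2) = 0.4813; √K_a = 0.6937.
The active pressure is zero where K_a γ z = 2c√K_a, so z_c = 2c/(γ√K_a) = 2×6.2/(17.5×0.6937) = 1.021 m.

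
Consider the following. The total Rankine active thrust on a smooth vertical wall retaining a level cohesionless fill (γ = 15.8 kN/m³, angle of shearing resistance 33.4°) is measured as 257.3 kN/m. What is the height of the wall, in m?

10.6 m

K_a = 0.2899. P_a = ½ K_a γ H² ⇒ H = √(2P_a/(K_a γ)).
H = √(2×257.3/(0.2899×15.8)) = 10.60 m.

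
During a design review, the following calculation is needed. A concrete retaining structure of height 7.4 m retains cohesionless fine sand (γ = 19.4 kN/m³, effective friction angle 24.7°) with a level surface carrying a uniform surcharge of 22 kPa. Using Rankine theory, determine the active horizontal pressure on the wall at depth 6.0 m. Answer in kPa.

56.8 kPa

K_a = (1 − sin φ)/(1 + sin φ) = 0.4106.
σ_v = γz + q = 19.4 × 6.0 + 22 = 138.4 kPa.
σ_h = K_a σ_v = 0.4106 × 138.4 = 56.82 kPa.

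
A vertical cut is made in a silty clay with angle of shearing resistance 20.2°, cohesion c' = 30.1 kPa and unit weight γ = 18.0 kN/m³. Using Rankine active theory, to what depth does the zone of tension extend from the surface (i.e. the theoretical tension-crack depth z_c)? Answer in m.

K_a = tan²(45° − 20.2°/2) = 0.4867; √K_a = 0.6976.
The active pressure is zero where K_a γ z = 2c√K_a, so z_c = 2c/(γ√K_a) = 2×30.1/(18.0×0.6976) = 4.794 m.

4.79 m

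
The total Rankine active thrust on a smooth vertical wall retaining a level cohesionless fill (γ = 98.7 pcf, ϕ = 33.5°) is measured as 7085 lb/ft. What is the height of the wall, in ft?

K_a = 0.2887. P_a = ½ K_a γ H² ⇒ H = √(2P_a/(K_a γ)).
H = √(2×7085/(0.2887×98.7)) = 22.30 ft.

22.3 ft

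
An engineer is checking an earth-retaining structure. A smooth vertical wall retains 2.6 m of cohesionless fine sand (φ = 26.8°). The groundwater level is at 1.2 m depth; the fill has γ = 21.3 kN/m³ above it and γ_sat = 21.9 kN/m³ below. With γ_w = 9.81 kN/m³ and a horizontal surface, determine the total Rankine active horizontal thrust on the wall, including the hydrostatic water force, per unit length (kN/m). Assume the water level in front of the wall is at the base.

K_a = tan²(45° − φ/2) = 0.3785.
γ' = 21.9 − 9.81 = 12.09 kN/m³. Depth below WT = 1.4 m.
σ'_h at WT = K_a γ d_w = 9.674 kPa; at base = 9.674 + K_a γ' × 1.4 = 16.08 kPa.
P₁ (0–1.2 m) = ½×9.674×1.2 = 5.804. P₂ (1.2–2.6 m) = ½(9.674+16.08)×1.4 = 18.03.
P_w = ½ γ_w h₂² = 0.5×9.81×1.4² = 9.614. Total = 5.804+18.03+9.614 = 33.45 kN/m.

33.4 kN/m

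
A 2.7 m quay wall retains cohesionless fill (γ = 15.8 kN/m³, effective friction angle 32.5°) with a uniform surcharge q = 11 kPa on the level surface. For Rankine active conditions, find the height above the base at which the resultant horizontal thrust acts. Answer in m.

K_a = 0.3010.
Triangular part P₁ = ½K_aγH² = 17.33 at H/3 = 0.9000 m; rectangular part P₂ = K_a q H = 8.939 at H/2 = 1.350 m.
ȳ = (P₁·0.9000 + P₂·1.350)/(P₁+P₂) = 1.053 m.

1.05 m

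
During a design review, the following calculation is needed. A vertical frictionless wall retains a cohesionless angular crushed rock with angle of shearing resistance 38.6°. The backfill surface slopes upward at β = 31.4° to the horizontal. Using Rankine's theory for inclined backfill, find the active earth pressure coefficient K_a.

K_a = cos β · (cos β − √(cos²β − cos²φ)) / (cos β + √(cos²β − cos²φ)).
cos β = 0.8536, cos φ = 0.7815, √(cos²β − cos²φ) = 0.3432.
K_a = 0.8536 × (0.8536 − 0.3432)/(0.8536 + 0.3432) = 0.3640.

0.364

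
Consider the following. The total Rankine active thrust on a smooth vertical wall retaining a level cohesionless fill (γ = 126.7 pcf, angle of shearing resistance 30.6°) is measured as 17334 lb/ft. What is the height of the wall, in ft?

K_a = 0.3253. P_a = ½ K_a γ H² ⇒ H = √(2P_a/(K_a γ)).
H = √(2×17334/(0.3253×126.7)) = 29.00 ft.

29.0 ft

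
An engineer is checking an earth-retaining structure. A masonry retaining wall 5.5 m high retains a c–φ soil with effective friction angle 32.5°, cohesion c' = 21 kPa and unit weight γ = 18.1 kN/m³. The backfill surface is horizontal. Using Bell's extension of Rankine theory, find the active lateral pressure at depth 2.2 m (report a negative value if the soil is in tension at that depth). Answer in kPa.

-11.1 kPa

K_a = (1 − sin φ)/(1 + sin φ) = 0.3010.
σ_a = K_a γ z − 2c√K_a = 0.3010×18.1×2.2 − 2×21×0.5486 = -11.06 kPa.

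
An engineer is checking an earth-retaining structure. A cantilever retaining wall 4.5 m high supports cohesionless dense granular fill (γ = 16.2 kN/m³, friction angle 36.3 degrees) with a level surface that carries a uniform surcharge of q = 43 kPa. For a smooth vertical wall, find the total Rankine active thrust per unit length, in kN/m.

91.6 kN/m

K_a = tan²(45° − φ/2) = 0.2563.
Soil triangle: ½ K_a γ H² = 0.5×0.2563×16.2×4.5² = 42.03 kN/m.
Surcharge rectangle: K_a q H = 0.2563×43×4.5 = 49.59 kN/m.
Total = 42.03 + 49.59 = 91.62 kN/m.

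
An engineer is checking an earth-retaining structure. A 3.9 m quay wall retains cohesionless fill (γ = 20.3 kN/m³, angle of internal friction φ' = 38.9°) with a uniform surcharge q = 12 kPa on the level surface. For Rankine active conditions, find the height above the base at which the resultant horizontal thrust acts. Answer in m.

K_a = 0.2285.
Triangular part P₁ = ½K_aγH² = 35.28 at H/3 = 1.300 m; rectangular part P₂ = K_a q H = 10.70 at H/2 = 1.950 m.
ȳ = (P₁·1.300 + P₂·1.950)/(P₁+P₂) = 1.451 m.

1.45 m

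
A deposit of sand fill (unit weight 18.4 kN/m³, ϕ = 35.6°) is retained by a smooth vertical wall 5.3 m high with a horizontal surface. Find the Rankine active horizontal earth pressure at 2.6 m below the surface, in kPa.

12.6 kPa

K_a = (1 − sin φ)/(1 + sin φ) = 0.2641.
σ_h = K_a γ z = 0.2641 × 18.4 × 2.6 = 12.64 kPa.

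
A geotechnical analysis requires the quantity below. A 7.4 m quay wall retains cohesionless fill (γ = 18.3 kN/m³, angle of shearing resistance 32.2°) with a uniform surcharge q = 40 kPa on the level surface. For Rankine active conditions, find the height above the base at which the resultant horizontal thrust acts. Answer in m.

K_a = 0.3047.
Triangular part P₁ = ½K_aγH² = 152.7 at H/3 = 2.467 m; rectangular part P₂ = K_a q H = 90.20 at H/2 = 3.700 m.
ȳ = (P₁·2.467 + P₂·3.700)/(P₁+P₂) = 2.925 m.

2.92 m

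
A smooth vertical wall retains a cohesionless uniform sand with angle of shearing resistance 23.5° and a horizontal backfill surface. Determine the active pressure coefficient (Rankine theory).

0.430

K_a = (1 − sin φ)/(1 + sin φ) = (1 − sin 23.5°)/(1 + sin 23.5°) = 0.4298.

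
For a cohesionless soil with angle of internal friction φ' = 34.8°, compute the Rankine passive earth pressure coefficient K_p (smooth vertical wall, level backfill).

K_p = (1 + sin φ)/(1 − sin φ) = tan²(45° + 34.8°/2) = 3.659.

3.66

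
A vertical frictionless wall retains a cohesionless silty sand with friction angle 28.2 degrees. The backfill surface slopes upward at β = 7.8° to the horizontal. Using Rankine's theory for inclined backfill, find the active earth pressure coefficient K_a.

0.369

K_a = cos β · (cos β − √(cos²β − cos²φ)) / (cos β + √(cos²β − cos²φ)).
cos β = 0.9907, cos φ = 0.8813, √(cos²β − cos²φ) = 0.4526.
K_a = 0.9907 × (0.9907 − 0.4526)/(0.9907 + 0.4526) = 0.3694.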